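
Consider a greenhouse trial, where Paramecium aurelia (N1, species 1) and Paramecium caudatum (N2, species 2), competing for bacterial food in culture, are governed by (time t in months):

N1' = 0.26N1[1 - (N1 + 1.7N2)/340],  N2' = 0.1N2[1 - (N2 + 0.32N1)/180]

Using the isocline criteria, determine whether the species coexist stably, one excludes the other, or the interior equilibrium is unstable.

stable coexistence

Compare the nullcline intercepts: K1/α12 = 340/1.7 = 200 > K2 = 180; K2/α21 = 180/0.32 = 562 > K1 = 340.
Since both inequalities hold, each species can invade when rare, so the interior equilibrium is stable.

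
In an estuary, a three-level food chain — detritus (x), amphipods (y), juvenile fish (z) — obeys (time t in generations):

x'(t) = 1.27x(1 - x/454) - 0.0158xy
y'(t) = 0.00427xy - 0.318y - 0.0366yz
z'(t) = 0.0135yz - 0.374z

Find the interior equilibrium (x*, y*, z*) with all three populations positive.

From dz/dt = 0: 0.0135y* = 0.374, so y* = 27.7.
From dx/dt = 0: 1.27(1 - x*/454) = 0.0158·27.7, giving x* = 454·(1 - 0.345) = 298.
From dy/dt = 0: 0.00427·298 - 0.318 = 0.0366z*, so z* = 0.952/0.0366 = 26.

x* ≈ 298, y* ≈ 27.7, z* ≈ 26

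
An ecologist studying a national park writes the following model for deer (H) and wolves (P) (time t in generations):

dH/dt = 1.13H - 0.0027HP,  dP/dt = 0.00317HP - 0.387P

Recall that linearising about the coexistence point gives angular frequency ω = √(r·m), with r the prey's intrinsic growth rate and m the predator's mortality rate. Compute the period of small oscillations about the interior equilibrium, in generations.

T ≈ 9.5 generations

Here r = 1.13 and m = 0.387, so r·m = 0.437.
ω = √0.437 = 0.661 per generation, hence T = 2π/ω ≈ 9.5 generations.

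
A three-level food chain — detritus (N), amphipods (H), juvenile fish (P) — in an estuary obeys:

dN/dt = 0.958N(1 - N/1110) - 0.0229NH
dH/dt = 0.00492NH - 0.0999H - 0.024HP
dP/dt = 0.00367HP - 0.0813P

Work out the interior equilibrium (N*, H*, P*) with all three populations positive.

N* ≈ 522, H* ≈ 22.2, P* ≈ 103

From dP/dt = 0: 0.00367H* = 0.0813, so H* = 22.2.
From dN/dt = 0: 0.958(1 - N*/1110) = 0.0229·22.2, giving N* = 1110·(1 - 0.53) = 522.
From dH/dt = 0: 0.00492·522 - 0.0999 = 0.024P*, so P* = 2.47/0.024 = 103.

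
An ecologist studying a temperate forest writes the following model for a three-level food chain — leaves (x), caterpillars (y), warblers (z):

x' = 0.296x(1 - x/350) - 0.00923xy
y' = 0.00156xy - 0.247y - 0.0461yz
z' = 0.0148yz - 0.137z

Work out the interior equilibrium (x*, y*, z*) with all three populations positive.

From dz/dt = 0: 0.0148y* = 0.137, so y* = 9.26.
From dx/dt = 0: 0.296(1 - x*/350) = 0.00923·9.26, giving x* = 350·(1 - 0.289) = 249.
From dy/dt = 0: 0.00156·249 - 0.247 = 0.0461z*, so z* = 0.141/0.0461 = 3.07.

x* ≈ 249, y* ≈ 9.26, z* ≈ 3.07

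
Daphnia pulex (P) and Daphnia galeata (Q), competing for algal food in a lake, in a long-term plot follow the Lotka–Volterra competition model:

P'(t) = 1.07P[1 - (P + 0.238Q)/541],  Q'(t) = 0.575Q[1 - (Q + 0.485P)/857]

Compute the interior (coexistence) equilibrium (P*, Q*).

P* ≈ 381, Q* ≈ 672

Setting both brackets to zero gives the nullclines P + 0.238Q = 541 and 0.485P + Q = 857.
Substituting Q = 857 - 0.485P into the first: P(1 - 0.238·0.485) = 541 - 0.238·857.
So P* = 337/0.885 = 381, and then Q* = 857 - 0.485·381 = 672.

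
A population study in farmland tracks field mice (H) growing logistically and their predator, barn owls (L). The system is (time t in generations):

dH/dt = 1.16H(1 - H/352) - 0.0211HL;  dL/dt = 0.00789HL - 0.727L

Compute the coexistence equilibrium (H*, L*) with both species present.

H* ≈ 92.1, L* ≈ 40.6

From dL/dt = 0 with L > 0: 0.00789H* = 0.727, so H* = 92.1.
Substitute into dH/dt = 0: 1.16(1 - 92.1/352) = 0.0211L*.
The bracket is 0.738, giving L* = 0.856/0.0211 = 40.6.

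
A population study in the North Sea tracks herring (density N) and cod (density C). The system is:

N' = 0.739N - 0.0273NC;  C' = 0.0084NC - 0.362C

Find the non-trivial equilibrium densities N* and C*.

Set dC/dt = 0 with C > 0: 0.0084N - 0.362 = 0, so N* = 0.362/0.0084 = 43.1.
Set dN/dt = 0 with N > 0: 0.739 - 0.0273C = 0, so C* = 0.739/0.0273 = 27.1.

N* ≈ 43.1, C* ≈ 27.1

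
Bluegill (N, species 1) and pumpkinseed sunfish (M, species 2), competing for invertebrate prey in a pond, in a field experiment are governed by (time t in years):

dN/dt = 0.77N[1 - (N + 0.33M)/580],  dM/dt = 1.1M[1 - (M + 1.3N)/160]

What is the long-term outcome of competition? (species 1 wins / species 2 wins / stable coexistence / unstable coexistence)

species 1 excludes species 2

Compare the nullcline intercepts: K1/α12 = 580/0.33 = 1760 > K2 = 160; K2/α21 = 160/1.3 = 123 < K1 = 580.
Since the inequalities point opposite ways, species 1 can invade but species 2 cannot.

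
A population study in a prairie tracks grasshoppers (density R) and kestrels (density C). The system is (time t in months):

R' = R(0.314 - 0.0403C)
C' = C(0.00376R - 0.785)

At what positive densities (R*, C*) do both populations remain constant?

Set dC/dt = 0 with C > 0: 0.00376R - 0.785 = 0, so R* = 0.785/0.00376 = 209.
Set dR/dt = 0 with R > 0: 0.314 - 0.0403C = 0, so C* = 0.314/0.0403 = 7.79.

R* ≈ 209, C* ≈ 7.79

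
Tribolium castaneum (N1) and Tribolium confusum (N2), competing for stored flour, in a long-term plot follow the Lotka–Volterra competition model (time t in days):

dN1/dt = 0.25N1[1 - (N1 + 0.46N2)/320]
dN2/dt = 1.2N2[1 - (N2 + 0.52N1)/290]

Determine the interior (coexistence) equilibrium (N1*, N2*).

N1* ≈ 245, N2* ≈ 162

Setting both brackets to zero gives the nullclines N1 + 0.46N2 = 320 and 0.52N1 + N2 = 290.
Substituting N2 = 290 - 0.52N1 into the first: N1(1 - 0.46·0.52) = 320 - 0.46·290.
So N1* = 187/0.761 = 245, and then N2* = 290 - 0.52·245 = 162.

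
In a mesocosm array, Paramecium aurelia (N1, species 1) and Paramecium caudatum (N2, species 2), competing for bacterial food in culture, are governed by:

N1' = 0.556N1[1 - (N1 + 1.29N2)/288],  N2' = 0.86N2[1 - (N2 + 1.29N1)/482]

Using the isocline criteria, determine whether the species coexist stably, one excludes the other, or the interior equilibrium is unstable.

Compare the nullcline intercepts: K1/α12 = 288/1.29 = 223 < K2 = 482; K2/α21 = 482/1.29 = 374 > K1 = 288.
Since the inequalities point opposite ways, species 2 can invade but species 1 cannot.

species 2 excludes species 1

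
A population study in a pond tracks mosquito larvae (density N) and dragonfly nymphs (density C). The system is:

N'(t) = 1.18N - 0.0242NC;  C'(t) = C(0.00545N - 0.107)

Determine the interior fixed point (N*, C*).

Set dC/dt = 0 with C > 0: 0.00545N - 0.107 = 0, so N* = 0.107/0.00545 = 19.6.
Set dN/dt = 0 with N > 0: 1.18 - 0.0242C = 0, so C* = 1.18/0.0242 = 48.8.

N* ≈ 19.6, C* ≈ 48.8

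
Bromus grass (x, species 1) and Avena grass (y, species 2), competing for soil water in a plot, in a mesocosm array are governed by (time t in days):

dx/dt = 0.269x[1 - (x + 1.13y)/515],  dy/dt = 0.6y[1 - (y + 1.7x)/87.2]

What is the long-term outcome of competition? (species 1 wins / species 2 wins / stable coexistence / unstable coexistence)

Compare the nullcline intercepts: K1/α12 = 515/1.13 = 456 > K2 = 87.2; K2/α21 = 87.2/1.7 = 51.3 < K1 = 515.
Since the inequalities point opposite ways, species 1 can invade but species 2 cannot.

species 1 excludes species 2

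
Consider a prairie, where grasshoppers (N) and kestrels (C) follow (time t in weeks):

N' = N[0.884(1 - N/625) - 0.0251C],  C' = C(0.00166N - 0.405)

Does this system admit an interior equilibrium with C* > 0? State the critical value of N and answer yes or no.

Threshold N = 244; K > 244, so yes, the predator persists.

The predator equation gives dC/dt > 0 only when N > 0.405/0.00166 = 244.
Without the predator, N → K = 625. Since 625 > 244, the predator can invade and persist.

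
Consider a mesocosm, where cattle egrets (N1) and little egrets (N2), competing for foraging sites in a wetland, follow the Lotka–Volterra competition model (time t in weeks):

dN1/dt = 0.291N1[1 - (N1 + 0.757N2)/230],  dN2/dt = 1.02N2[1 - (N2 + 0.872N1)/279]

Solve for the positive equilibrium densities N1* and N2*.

N1* ≈ 55.3, N2* ≈ 231

Setting both brackets to zero gives the nullclines N1 + 0.757N2 = 230 and 0.872N1 + N2 = 279.
Substituting N2 = 279 - 0.872N1 into the first: N1(1 - 0.757·0.872) = 230 - 0.757·279.
So N1* = 18.8/0.34 = 55.3, and then N2* = 279 - 0.872·55.3 = 231.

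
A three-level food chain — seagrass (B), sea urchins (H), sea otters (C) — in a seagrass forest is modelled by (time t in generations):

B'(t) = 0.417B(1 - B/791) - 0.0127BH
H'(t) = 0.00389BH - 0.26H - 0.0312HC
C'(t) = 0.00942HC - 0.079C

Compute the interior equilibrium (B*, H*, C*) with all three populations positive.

From dC/dt = 0: 0.00942H* = 0.079, so H* = 8.39.
From dB/dt = 0: 0.417(1 - B*/791) = 0.0127·8.39, giving B* = 791·(1 - 0.255) = 589.
From dH/dt = 0: 0.00389·589 - 0.26 = 0.0312C*, so C* = 2.03/0.0312 = 65.1.

B* ≈ 589, H* ≈ 8.39, C* ≈ 65.1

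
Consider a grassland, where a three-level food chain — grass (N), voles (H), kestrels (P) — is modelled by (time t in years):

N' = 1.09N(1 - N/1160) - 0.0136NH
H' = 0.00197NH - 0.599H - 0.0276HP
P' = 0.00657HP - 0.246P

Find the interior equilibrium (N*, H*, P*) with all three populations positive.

N* ≈ 618, H* ≈ 37.4, P* ≈ 22.4

From dP/dt = 0: 0.00657H* = 0.246, so H* = 37.4.
From dN/dt = 0: 1.09(1 - N*/1160) = 0.0136·37.4, giving N* = 1160·(1 - 0.467) = 618.
From dH/dt = 0: 0.00197·618 - 0.599 = 0.0276P*, so P* = 0.619/0.0276 = 22.4.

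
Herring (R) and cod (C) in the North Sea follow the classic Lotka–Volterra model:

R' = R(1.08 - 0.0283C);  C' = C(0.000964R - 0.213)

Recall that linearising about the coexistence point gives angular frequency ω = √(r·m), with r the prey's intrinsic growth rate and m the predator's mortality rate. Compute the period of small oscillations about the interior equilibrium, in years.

T ≈ 13.1 years

Here r = 1.08 and m = 0.213, so r·m = 0.23.
ω = √0.23 = 0.48 per year, hence T = 2π/ω ≈ 13.1 years.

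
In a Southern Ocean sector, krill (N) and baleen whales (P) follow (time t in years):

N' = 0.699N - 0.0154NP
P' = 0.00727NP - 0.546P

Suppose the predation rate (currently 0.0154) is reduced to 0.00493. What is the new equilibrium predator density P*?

P* ≈ 142

At the interior fixed point, setting dN/dt = 0 with N > 0 fixes P* = (prey growth rate)/(NP coefficient) — independent of the other coefficients.
With the change, P* = 0.699/0.00493 = 142; it rises from 45.4.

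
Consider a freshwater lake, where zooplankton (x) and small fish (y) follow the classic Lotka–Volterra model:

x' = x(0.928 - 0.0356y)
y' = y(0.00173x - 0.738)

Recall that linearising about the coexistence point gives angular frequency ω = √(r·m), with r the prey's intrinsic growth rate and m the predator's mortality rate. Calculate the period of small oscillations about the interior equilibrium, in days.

T ≈ 7.59 days

Here r = 0.928 and m = 0.738, so r·m = 0.685.
ω = √0.685 = 0.828 per day, hence T = 2π/ω ≈ 7.59 days.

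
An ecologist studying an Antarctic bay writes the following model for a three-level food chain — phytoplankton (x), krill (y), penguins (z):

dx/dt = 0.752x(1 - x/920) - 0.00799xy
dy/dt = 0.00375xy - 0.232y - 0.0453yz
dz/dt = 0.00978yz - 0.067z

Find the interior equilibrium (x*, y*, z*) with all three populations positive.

From dz/dt = 0: 0.00978y* = 0.067, so y* = 6.85.
From dx/dt = 0: 0.752(1 - x*/920) = 0.00799·6.85, giving x* = 920·(1 - 0.0728) = 853.
From dy/dt = 0: 0.00375·853 - 0.232 = 0.0453z*, so z* = 2.97/0.0453 = 65.5.

x* ≈ 853, y* ≈ 6.85, z* ≈ 65.5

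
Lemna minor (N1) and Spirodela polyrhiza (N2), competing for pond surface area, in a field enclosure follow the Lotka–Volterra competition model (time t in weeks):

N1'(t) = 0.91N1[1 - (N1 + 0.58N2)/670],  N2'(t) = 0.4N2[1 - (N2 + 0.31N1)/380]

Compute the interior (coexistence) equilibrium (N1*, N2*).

N1* ≈ 548, N2* ≈ 210

Setting both brackets to zero gives the nullclines N1 + 0.58N2 = 670 and 0.31N1 + N2 = 380.
Substituting N2 = 380 - 0.31N1 into the first: N1(1 - 0.58·0.31) = 670 - 0.58·380.
So N1* = 450/0.82 = 548, and then N2* = 380 - 0.31·548 = 210.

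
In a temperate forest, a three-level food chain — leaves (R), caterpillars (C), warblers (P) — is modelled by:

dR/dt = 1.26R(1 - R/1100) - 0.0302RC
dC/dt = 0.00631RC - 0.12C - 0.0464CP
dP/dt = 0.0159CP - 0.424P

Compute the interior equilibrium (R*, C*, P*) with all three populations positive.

From dP/dt = 0: 0.0159C* = 0.424, so C* = 26.7.
From dR/dt = 0: 1.26(1 - R*/1100) = 0.0302·26.7, giving R* = 1100·(1 - 0.639) = 397.
From dC/dt = 0: 0.00631·397 - 0.12 = 0.0464P*, so P* = 2.38/0.0464 = 51.4.

R* ≈ 397, C* ≈ 26.7, P* ≈ 51.4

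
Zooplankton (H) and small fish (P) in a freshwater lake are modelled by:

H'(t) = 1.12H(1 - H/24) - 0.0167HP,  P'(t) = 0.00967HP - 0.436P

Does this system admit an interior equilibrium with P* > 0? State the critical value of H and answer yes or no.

Threshold H = 45.1; K < 45.1, so no, the predator goes extinct.

The predator equation gives dP/dt > 0 only when H > 0.436/0.00967 = 45.1.
Without the predator, H → K = 24. Since 24 < 45.1, the predator cannot invade.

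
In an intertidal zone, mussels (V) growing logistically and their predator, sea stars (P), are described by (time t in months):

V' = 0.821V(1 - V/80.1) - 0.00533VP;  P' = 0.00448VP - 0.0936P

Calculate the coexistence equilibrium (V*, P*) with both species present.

V* ≈ 20.9, P* ≈ 114

From dP/dt = 0 with P > 0: 0.00448V* = 0.0936, so V* = 20.9.
Substitute into dV/dt = 0: 0.821(1 - 20.9/80.1) = 0.00533P*.
The bracket is 0.739, giving P* = 0.607/0.00533 = 114.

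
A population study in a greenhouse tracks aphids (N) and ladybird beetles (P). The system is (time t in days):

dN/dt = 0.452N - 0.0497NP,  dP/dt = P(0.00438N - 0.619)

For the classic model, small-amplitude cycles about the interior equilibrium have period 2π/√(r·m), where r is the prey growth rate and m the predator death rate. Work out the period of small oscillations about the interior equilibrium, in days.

T ≈ 11.9 days

Here r = 0.452 and m = 0.619, so r·m = 0.28.
ω = √0.28 = 0.529 per day, hence T = 2π/ω ≈ 11.9 days.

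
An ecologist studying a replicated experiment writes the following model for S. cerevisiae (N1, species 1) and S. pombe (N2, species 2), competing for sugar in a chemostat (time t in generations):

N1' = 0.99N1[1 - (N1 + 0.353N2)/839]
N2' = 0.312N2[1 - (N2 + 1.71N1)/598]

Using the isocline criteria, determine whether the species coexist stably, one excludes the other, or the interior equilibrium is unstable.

species 1 excludes species 2

Compare the nullcline intercepts: K1/α12 = 839/0.353 = 2380 > K2 = 598; K2/α21 = 598/1.71 = 350 < K1 = 839.
Since the inequalities point opposite ways, species 1 can invade but species 2 cannot.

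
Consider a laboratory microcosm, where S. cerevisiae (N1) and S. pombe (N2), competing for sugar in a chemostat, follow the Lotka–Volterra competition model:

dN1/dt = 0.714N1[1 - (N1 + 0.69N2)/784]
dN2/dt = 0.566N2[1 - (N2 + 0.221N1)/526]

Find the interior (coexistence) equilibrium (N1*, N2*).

N1* ≈ 497, N2* ≈ 416

Setting both brackets to zero gives the nullclines N1 + 0.69N2 = 784 and 0.221N1 + N2 = 526.
Substituting N2 = 526 - 0.221N1 into the first: N1(1 - 0.69·0.221) = 784 - 0.69·526.
So N1* = 421/0.848 = 497, and then N2* = 526 - 0.221·497 = 416.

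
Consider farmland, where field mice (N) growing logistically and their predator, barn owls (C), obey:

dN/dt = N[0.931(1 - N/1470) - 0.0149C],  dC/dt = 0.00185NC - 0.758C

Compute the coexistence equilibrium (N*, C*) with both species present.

N* ≈ 410, C* ≈ 45.1

From dC/dt = 0 with C > 0: 0.00185N* = 0.758, so N* = 410.
Substitute into dN/dt = 0: 0.931(1 - 410/1470) = 0.0149C*.
The bracket is 0.721, giving C* = 0.672/0.0149 = 45.1.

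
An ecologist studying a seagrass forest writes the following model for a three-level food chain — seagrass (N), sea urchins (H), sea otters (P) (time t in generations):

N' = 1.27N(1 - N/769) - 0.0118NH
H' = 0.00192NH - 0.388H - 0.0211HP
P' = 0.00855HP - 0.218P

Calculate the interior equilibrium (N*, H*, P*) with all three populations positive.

From dP/dt = 0: 0.00855H* = 0.218, so H* = 25.5.
From dN/dt = 0: 1.27(1 - N*/769) = 0.0118·25.5, giving N* = 769·(1 - 0.237) = 587.
From dH/dt = 0: 0.00192·587 - 0.388 = 0.0211P*, so P* = 0.739/0.0211 = 35.

N* ≈ 587, H* ≈ 25.5, P* ≈ 35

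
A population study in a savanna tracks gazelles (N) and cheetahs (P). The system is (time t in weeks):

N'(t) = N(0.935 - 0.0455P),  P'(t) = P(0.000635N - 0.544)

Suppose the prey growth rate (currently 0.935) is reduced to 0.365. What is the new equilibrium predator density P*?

P* ≈ 8.02

At the interior fixed point, setting dN/dt = 0 with N > 0 fixes P* = (prey growth rate)/(NP coefficient) — independent of the other coefficients.
With the change, P* = 0.365/0.0455 = 8.02; it falls from 20.5.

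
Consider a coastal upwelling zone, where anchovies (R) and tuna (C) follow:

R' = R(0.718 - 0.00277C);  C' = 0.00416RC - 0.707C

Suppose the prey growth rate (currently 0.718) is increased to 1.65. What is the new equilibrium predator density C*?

At the interior fixed point, setting dR/dt = 0 with R > 0 fixes C* = (prey growth rate)/(RC coefficient) — independent of the other coefficients.
With the change, C* = 1.65/0.00277 = 596; it rises from 259.

C* ≈ 596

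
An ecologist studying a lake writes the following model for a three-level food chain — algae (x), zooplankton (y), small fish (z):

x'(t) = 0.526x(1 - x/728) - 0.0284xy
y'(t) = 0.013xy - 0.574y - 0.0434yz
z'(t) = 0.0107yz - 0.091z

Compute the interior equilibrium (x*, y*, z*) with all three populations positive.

From dz/dt = 0: 0.0107y* = 0.091, so y* = 8.5.
From dx/dt = 0: 0.526(1 - x*/728) = 0.0284·8.5, giving x* = 728·(1 - 0.459) = 394.
From dy/dt = 0: 0.013·394 - 0.574 = 0.0434z*, so z* = 4.54/0.0434 = 105.

x* ≈ 394, y* ≈ 8.5, z* ≈ 105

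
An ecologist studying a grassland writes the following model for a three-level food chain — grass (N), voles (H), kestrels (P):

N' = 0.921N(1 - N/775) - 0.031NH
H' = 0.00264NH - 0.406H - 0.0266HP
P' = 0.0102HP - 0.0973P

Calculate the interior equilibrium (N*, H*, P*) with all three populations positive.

N* ≈ 526, H* ≈ 9.54, P* ≈ 37

From dP/dt = 0: 0.0102H* = 0.0973, so H* = 9.54.
From dN/dt = 0: 0.921(1 - N*/775) = 0.031·9.54, giving N* = 775·(1 - 0.321) = 526.
From dH/dt = 0: 0.00264·526 - 0.406 = 0.0266P*, so P* = 0.983/0.0266 = 37.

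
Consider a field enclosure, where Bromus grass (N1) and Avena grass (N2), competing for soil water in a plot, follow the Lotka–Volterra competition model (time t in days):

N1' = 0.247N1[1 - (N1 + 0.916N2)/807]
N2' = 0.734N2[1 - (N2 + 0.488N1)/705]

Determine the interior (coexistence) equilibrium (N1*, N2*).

N1* ≈ 292, N2* ≈ 563

Setting both brackets to zero gives the nullclines N1 + 0.916N2 = 807 and 0.488N1 + N2 = 705.
Substituting N2 = 705 - 0.488N1 into the first: N1(1 - 0.916·0.488) = 807 - 0.916·705.
So N1* = 161/0.553 = 292, and then N2* = 705 - 0.488·292 = 563.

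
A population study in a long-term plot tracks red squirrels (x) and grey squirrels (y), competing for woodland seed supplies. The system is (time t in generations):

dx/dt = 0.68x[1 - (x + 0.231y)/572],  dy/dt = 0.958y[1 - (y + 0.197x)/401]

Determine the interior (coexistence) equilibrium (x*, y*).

x* ≈ 502, y* ≈ 302

Setting both brackets to zero gives the nullclines x + 0.231y = 572 and 0.197x + y = 401.
Substituting y = 401 - 0.197x into the first: x(1 - 0.231·0.197) = 572 - 0.231·401.
So x* = 479/0.954 = 502, and then y* = 401 - 0.197·502 = 302.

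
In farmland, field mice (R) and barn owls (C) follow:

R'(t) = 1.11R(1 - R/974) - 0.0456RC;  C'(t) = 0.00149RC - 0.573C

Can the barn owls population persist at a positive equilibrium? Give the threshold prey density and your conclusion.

Threshold R = 385; K > 385, so yes, the predator persists.

The predator equation gives dC/dt > 0 only when R > 0.573/0.00149 = 385.
Without the predator, R → K = 974. Since 974 > 385, the predator can invade and persist.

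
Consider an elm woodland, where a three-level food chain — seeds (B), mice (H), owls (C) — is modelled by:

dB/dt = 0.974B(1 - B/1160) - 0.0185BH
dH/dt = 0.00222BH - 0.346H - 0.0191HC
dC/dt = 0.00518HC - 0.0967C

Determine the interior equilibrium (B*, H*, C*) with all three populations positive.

From dC/dt = 0: 0.00518H* = 0.0967, so H* = 18.7.
From dB/dt = 0: 0.974(1 - B*/1160) = 0.0185·18.7, giving B* = 1160·(1 - 0.355) = 749.
From dH/dt = 0: 0.00222·749 - 0.346 = 0.0191C*, so C* = 1.32/0.0191 = 68.9.

B* ≈ 749, H* ≈ 18.7, C* ≈ 68.9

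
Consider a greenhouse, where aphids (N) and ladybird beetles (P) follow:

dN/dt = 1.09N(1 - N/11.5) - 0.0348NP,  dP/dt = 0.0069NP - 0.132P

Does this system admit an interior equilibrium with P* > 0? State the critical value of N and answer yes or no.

The predator equation gives dP/dt > 0 only when N > 0.132/0.0069 = 19.1.
Without the predator, N → K = 11.5. Since 11.5 < 19.1, the predator cannot invade.

Threshold N = 19.1; K < 19.1, so no, the predator goes extinct.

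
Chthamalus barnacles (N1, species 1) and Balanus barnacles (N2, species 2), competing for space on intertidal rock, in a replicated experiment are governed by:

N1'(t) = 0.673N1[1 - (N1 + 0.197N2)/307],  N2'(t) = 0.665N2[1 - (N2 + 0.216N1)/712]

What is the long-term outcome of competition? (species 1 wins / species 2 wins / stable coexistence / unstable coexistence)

stable coexistence

Compare the nullcline intercepts: K1/α12 = 307/0.197 = 1560 > K2 = 712; K2/α21 = 712/0.216 = 3300 > K1 = 307.
Since both inequalities hold, each species can invade when rare, so the interior equilibrium is stable.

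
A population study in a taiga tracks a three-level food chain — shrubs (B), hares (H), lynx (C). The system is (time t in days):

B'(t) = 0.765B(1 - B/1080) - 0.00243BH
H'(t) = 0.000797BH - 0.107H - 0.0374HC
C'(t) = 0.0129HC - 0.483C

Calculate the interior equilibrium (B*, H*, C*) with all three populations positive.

B* ≈ 952, H* ≈ 37.4, C* ≈ 17.4

From dC/dt = 0: 0.0129H* = 0.483, so H* = 37.4.
From dB/dt = 0: 0.765(1 - B*/1080) = 0.00243·37.4, giving B* = 1080·(1 - 0.119) = 952.
From dH/dt = 0: 0.000797·952 - 0.107 = 0.0374C*, so C* = 0.651/0.0374 = 17.4.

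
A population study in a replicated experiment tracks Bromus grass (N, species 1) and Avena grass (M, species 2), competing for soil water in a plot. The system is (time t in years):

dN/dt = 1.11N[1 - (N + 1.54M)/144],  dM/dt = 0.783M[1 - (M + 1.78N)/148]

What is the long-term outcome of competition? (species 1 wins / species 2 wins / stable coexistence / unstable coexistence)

Compare the nullcline intercepts: K1/α12 = 144/1.54 = 93.5 < K2 = 148; K2/α21 = 148/1.78 = 83.1 < K1 = 144.
Since both are reversed, neither can invade when rare; the interior point is a saddle.

unstable coexistence (outcome depends on initial conditions)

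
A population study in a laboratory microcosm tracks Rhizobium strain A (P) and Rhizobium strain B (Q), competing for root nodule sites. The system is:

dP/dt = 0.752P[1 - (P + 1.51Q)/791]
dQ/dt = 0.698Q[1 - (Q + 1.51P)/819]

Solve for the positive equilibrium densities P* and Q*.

P* ≈ 348, Q* ≈ 293

Setting both brackets to zero gives the nullclines P + 1.51Q = 791 and 1.51P + Q = 819.
Substituting Q = 819 - 1.51P into the first: P(1 - 1.51·1.51) = 791 - 1.51·819.
So P* = -446/-1.28 = 348, and then Q* = 819 - 1.51·348 = 293.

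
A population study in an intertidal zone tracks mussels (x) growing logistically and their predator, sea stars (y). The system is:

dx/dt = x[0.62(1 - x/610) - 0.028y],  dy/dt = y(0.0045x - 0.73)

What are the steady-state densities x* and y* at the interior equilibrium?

x* ≈ 162, y* ≈ 16.3

From dy/dt = 0 with y > 0: 0.0045x* = 0.73, so x* = 162.
Substitute into dx/dt = 0: 0.62(1 - 162/610) = 0.028y*.
The bracket is 0.734, giving y* = 0.455/0.028 = 16.3.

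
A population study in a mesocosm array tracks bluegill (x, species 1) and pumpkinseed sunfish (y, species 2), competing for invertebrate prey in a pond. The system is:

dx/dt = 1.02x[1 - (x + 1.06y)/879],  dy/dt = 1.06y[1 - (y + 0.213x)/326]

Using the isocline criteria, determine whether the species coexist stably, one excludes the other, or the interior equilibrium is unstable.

stable coexistence

Compare the nullcline intercepts: K1/α12 = 879/1.06 = 829 > K2 = 326; K2/α21 = 326/0.213 = 1530 > K1 = 879.
Since both inequalities hold, each species can invade when rare, so the interior equilibrium is stable.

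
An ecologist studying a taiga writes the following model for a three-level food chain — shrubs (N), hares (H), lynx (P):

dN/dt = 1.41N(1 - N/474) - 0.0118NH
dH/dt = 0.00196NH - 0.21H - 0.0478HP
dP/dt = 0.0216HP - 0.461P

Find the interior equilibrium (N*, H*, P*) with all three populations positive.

From dP/dt = 0: 0.0216H* = 0.461, so H* = 21.3.
From dN/dt = 0: 1.41(1 - N*/474) = 0.0118·21.3, giving N* = 474·(1 - 0.179) = 389.
From dH/dt = 0: 0.00196·389 - 0.21 = 0.0478P*, so P* = 0.553/0.0478 = 11.6.

N* ≈ 389, H* ≈ 21.3, P* ≈ 11.6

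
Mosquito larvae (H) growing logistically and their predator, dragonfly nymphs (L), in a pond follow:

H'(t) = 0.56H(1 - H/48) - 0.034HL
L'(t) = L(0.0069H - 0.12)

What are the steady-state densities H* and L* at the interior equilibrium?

H* ≈ 17.4, L* ≈ 10.5

From dL/dt = 0 with L > 0: 0.0069H* = 0.12, so H* = 17.4.
Substitute into dH/dt = 0: 0.56(1 - 17.4/48) = 0.034L*.
The bracket is 0.638, giving L* = 0.357/0.034 = 10.5.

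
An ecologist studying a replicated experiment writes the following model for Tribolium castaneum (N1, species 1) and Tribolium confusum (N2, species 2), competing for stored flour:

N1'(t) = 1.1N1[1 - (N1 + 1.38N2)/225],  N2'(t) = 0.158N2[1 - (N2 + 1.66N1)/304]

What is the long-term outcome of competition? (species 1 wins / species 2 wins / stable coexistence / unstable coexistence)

Compare the nullcline intercepts: K1/α12 = 225/1.38 = 163 < K2 = 304; K2/α21 = 304/1.66 = 183 < K1 = 225.
Since both are reversed, neither can invade when rare; the interior point is a saddle.

unstable coexistence (outcome depends on initial conditions)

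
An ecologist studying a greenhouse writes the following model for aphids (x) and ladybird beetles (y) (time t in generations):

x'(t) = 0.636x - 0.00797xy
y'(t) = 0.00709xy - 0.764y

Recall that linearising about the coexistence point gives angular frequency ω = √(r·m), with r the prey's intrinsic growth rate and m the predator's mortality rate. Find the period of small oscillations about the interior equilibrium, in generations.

Here r = 0.636 and m = 0.764, so r·m = 0.486.
ω = √0.486 = 0.697 per generation, hence T = 2π/ω ≈ 9.01 generations.

T ≈ 9.01 generations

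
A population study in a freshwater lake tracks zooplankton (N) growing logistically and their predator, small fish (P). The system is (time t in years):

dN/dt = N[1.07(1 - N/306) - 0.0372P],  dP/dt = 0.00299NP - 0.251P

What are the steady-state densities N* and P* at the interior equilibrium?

From dP/dt = 0 with P > 0: 0.00299N* = 0.251, so N* = 83.9.
Substitute into dN/dt = 0: 1.07(1 - 83.9/306) = 0.0372P*.
The bracket is 0.726, giving P* = 0.776/0.0372 = 20.9.

N* ≈ 83.9, P* ≈ 20.9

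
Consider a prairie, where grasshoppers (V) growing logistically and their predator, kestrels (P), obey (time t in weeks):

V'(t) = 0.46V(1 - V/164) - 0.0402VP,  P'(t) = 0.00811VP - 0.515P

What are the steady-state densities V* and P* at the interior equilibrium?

From dP/dt = 0 with P > 0: 0.00811V* = 0.515, so V* = 63.5.
Substitute into dV/dt = 0: 0.46(1 - 63.5/164) = 0.0402P*.
The bracket is 0.613, giving P* = 0.282/0.0402 = 7.01.

V* ≈ 63.5, P* ≈ 7.01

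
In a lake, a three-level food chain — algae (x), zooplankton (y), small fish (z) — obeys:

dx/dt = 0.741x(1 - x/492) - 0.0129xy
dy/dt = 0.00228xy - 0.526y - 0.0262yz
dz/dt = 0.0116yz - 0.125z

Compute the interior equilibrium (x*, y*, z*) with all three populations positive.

x* ≈ 400, y* ≈ 10.8, z* ≈ 14.7

From dz/dt = 0: 0.0116y* = 0.125, so y* = 10.8.
From dx/dt = 0: 0.741(1 - x*/492) = 0.0129·10.8, giving x* = 492·(1 - 0.188) = 400.
From dy/dt = 0: 0.00228·400 - 0.526 = 0.0262z*, so z* = 0.385/0.0262 = 14.7.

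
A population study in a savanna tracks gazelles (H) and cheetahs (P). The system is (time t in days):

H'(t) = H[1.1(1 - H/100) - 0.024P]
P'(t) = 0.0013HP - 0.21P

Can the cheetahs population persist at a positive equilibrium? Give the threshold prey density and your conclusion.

Threshold H = 162; K < 162, so no, the predator goes extinct.

The predator equation gives dP/dt > 0 only when H > 0.21/0.0013 = 162.
Without the predator, H → K = 100. Since 100 < 162, the predator cannot invade.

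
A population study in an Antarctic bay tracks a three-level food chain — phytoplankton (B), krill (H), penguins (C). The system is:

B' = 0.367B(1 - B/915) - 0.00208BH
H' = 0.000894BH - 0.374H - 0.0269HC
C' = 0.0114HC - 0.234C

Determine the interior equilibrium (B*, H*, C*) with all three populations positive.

B* ≈ 809, H* ≈ 20.5, C* ≈ 13

From dC/dt = 0: 0.0114H* = 0.234, so H* = 20.5.
From dB/dt = 0: 0.367(1 - B*/915) = 0.00208·20.5, giving B* = 915·(1 - 0.116) = 809.
From dH/dt = 0: 0.000894·809 - 0.374 = 0.0269C*, so C* = 0.349/0.0269 = 13.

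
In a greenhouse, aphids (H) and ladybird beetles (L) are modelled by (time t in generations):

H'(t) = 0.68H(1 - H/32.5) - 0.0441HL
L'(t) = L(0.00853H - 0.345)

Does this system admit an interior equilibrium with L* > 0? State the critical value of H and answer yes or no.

Threshold H = 40.4; K < 40.4, so no, the predator goes extinct.

The predator equation gives dL/dt > 0 only when H > 0.345/0.00853 = 40.4.
Without the predator, H → K = 32.5. Since 32.5 < 40.4, the predator cannot invade.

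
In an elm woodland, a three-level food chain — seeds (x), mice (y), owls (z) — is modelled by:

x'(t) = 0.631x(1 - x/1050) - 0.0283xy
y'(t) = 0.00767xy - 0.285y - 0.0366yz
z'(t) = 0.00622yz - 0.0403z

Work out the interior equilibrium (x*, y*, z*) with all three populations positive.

x* ≈ 745, y* ≈ 6.48, z* ≈ 148

From dz/dt = 0: 0.00622y* = 0.0403, so y* = 6.48.
From dx/dt = 0: 0.631(1 - x*/1050) = 0.0283·6.48, giving x* = 1050·(1 - 0.291) = 745.
From dy/dt = 0: 0.00767·745 - 0.285 = 0.0366z*, so z* = 5.43/0.0366 = 148.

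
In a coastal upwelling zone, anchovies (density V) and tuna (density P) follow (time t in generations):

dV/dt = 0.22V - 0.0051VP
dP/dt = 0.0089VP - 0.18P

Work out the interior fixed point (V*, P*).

Set dP/dt = 0 with P > 0: 0.0089V - 0.18 = 0, so V* = 0.18/0.0089 = 20.2.
Set dV/dt = 0 with V > 0: 0.22 - 0.0051P = 0, so P* = 0.22/0.0051 = 43.1.

V* ≈ 20.2, P* ≈ 43.1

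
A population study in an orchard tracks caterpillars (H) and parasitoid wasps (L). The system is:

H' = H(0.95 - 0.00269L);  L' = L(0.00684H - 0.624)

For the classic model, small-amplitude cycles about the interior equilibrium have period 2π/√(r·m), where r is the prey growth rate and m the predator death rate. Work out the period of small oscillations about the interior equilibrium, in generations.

Here r = 0.95 and m = 0.624, so r·m = 0.593.
ω = √0.593 = 0.77 per generation, hence T = 2π/ω ≈ 8.16 generations.

T ≈ 8.16 generations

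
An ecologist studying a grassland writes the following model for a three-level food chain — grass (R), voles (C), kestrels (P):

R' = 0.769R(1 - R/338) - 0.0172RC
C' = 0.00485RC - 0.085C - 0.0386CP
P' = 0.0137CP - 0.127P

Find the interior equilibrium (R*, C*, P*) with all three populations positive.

From dP/dt = 0: 0.0137C* = 0.127, so C* = 9.27.
From dR/dt = 0: 0.769(1 - R*/338) = 0.0172·9.27, giving R* = 338·(1 - 0.207) = 268.
From dC/dt = 0: 0.00485·268 - 0.085 = 0.0386P*, so P* = 1.21/0.0386 = 31.5.

R* ≈ 268, C* ≈ 9.27, P* ≈ 31.5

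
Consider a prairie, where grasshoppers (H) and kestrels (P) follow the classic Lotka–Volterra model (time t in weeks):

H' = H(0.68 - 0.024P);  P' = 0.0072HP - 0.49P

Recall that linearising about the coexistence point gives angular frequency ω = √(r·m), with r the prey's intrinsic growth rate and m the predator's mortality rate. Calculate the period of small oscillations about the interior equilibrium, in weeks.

Here r = 0.68 and m = 0.49, so r·m = 0.333.
ω = √0.333 = 0.577 per week, hence T = 2π/ω ≈ 10.9 weeks.

T ≈ 10.9 weeks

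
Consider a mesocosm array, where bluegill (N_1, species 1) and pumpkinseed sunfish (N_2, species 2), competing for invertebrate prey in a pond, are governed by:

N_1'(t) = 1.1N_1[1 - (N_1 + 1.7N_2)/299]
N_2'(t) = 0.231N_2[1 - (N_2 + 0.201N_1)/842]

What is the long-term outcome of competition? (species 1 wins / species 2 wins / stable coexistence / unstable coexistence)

Compare the nullcline intercepts: K1/α12 = 299/1.7 = 176 < K2 = 842; K2/α21 = 842/0.201 = 4190 > K1 = 299.
Since the inequalities point opposite ways, species 2 can invade but species 1 cannot.

species 2 excludes species 1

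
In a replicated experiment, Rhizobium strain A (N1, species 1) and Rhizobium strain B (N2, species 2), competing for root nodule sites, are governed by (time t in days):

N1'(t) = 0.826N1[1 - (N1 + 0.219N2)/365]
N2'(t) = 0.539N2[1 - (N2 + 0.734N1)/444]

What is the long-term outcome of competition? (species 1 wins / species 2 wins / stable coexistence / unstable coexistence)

stable coexistence

Compare the nullcline intercepts: K1/α12 = 365/0.219 = 1670 > K2 = 444; K2/α21 = 444/0.734 = 605 > K1 = 365.
Since both inequalities hold, each species can invade when rare, so the interior equilibrium is stable.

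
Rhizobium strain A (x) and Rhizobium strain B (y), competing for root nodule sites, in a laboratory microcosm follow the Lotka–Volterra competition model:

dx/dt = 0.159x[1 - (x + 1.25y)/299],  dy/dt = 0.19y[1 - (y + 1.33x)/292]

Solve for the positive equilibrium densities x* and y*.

x* ≈ 99.6, y* ≈ 160

Setting both brackets to zero gives the nullclines x + 1.25y = 299 and 1.33x + y = 292.
Substituting y = 292 - 1.33x into the first: x(1 - 1.25·1.33) = 299 - 1.25·292.
So x* = -66/-0.663 = 99.6, and then y* = 292 - 1.33·99.6 = 160.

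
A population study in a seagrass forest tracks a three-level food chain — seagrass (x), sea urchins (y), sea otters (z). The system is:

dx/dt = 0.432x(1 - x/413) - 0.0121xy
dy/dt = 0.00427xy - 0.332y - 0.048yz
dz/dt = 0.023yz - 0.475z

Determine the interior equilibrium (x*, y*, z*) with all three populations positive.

x* ≈ 174, y* ≈ 20.7, z* ≈ 8.57

From dz/dt = 0: 0.023y* = 0.475, so y* = 20.7.
From dx/dt = 0: 0.432(1 - x*/413) = 0.0121·20.7, giving x* = 413·(1 - 0.578) = 174.
From dy/dt = 0: 0.00427·174 - 0.332 = 0.048z*, so z* = 0.411/0.048 = 8.57.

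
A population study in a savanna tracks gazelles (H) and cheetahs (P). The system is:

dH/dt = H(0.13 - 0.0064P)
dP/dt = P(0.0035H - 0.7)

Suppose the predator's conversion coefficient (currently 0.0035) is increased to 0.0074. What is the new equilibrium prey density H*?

At the interior fixed point, setting dP/dt = 0 with P > 0 fixes H* = (predator death rate)/(HP coefficient) — independent of the other coefficients.
With the change, H* = 0.7/0.0074 = 94.6; it falls from 200.

H* ≈ 94.6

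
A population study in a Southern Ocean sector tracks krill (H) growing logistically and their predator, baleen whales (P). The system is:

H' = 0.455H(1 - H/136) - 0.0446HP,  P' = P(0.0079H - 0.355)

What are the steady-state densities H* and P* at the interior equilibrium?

H* ≈ 44.9, P* ≈ 6.83

From dP/dt = 0 with P > 0: 0.0079H* = 0.355, so H* = 44.9.
Substitute into dH/dt = 0: 0.455(1 - 44.9/136) = 0.0446P*.
The bracket is 0.67, giving P* = 0.305/0.0446 = 6.83.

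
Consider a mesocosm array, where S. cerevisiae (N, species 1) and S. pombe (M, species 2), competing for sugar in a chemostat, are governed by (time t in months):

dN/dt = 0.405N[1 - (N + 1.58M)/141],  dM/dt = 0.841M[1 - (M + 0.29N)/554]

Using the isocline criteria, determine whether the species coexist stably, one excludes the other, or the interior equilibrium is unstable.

Compare the nullcline intercepts: K1/α12 = 141/1.58 = 89.2 < K2 = 554; K2/α21 = 554/0.29 = 1910 > K1 = 141.
Since the inequalities point opposite ways, species 2 can invade but species 1 cannot.

species 2 excludes species 1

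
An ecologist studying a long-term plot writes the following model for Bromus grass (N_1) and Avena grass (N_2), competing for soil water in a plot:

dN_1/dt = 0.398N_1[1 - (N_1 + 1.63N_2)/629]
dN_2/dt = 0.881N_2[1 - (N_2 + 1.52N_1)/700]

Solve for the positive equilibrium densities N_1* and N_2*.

N_1* ≈ 347, N_2* ≈ 173

Setting both brackets to zero gives the nullclines N_1 + 1.63N_2 = 629 and 1.52N_1 + N_2 = 700.
Substituting N_2 = 700 - 1.52N_1 into the first: N_1(1 - 1.63·1.52) = 629 - 1.63·700.
So N_1* = -512/-1.48 = 347, and then N_2* = 700 - 1.52·347 = 173.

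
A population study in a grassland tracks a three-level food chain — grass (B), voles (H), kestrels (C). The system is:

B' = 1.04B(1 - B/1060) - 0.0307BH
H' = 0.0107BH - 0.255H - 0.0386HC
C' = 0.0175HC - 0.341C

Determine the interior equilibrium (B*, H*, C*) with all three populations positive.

B* ≈ 450, H* ≈ 19.5, C* ≈ 118

From dC/dt = 0: 0.0175H* = 0.341, so H* = 19.5.
From dB/dt = 0: 1.04(1 - B*/1060) = 0.0307·19.5, giving B* = 1060·(1 - 0.575) = 450.
From dH/dt = 0: 0.0107·450 - 0.255 = 0.0386C*, so C* = 4.56/0.0386 = 118.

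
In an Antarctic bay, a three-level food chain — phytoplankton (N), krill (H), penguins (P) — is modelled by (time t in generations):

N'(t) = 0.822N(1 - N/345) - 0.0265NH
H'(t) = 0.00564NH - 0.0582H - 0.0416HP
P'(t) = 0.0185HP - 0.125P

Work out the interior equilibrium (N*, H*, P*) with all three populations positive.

From dP/dt = 0: 0.0185H* = 0.125, so H* = 6.76.
From dN/dt = 0: 0.822(1 - N*/345) = 0.0265·6.76, giving N* = 345·(1 - 0.218) = 270.
From dH/dt = 0: 0.00564·270 - 0.0582 = 0.0416P*, so P* = 1.46/0.0416 = 35.2.

N* ≈ 270, H* ≈ 6.76, P* ≈ 35.2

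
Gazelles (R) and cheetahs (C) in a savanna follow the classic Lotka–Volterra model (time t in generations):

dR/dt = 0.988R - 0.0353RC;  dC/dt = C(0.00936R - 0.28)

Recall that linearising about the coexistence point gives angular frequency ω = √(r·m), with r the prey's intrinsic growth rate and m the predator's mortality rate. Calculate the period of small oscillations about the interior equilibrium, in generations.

T ≈ 11.9 generations

Here r = 0.988 and m = 0.28, so r·m = 0.277.
ω = √0.277 = 0.526 per generation, hence T = 2π/ω ≈ 11.9 generations.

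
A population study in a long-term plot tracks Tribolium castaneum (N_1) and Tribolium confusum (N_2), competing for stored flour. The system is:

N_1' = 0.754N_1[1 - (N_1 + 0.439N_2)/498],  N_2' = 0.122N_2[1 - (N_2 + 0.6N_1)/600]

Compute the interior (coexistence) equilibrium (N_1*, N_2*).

N_1* ≈ 318, N_2* ≈ 409

Setting both brackets to zero gives the nullclines N_1 + 0.439N_2 = 498 and 0.6N_1 + N_2 = 600.
Substituting N_2 = 600 - 0.6N_1 into the first: N_1(1 - 0.439·0.6) = 498 - 0.439·600.
So N_1* = 235/0.737 = 318, and then N_2* = 600 - 0.6·318 = 409.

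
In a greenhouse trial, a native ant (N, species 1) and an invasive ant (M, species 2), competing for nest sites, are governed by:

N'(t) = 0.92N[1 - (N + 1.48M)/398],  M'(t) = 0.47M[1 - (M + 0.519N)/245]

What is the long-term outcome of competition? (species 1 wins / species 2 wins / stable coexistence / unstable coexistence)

stable coexistence

Compare the nullcline intercepts: K1/α12 = 398/1.48 = 269 > K2 = 245; K2/α21 = 245/0.519 = 472 > K1 = 398.
Since both inequalities hold, each species can invade when rare, so the interior equilibrium is stable.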